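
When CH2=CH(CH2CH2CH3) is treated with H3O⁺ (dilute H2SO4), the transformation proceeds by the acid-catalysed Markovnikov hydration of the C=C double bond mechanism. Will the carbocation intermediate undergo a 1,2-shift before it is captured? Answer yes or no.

no

The first-formed carbocation is secondary.
No single 1,2-shift to an adjacent carbon would produce a more-substituted cation than the one already present, so no rearrangement occurs.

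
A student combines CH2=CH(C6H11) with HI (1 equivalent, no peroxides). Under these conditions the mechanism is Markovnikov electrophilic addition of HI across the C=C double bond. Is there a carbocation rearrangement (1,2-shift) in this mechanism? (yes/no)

yes

The first-formed carbocation is secondary.
The adjacent cyclohexyl carbon already bears 2 other carbon substituents and has a hydrogen to migrate; after a 1,2-hydride shift from that carbon the positive charge sits on a tertiary centre.
Tertiary is more stable than secondary, so the shift occurs.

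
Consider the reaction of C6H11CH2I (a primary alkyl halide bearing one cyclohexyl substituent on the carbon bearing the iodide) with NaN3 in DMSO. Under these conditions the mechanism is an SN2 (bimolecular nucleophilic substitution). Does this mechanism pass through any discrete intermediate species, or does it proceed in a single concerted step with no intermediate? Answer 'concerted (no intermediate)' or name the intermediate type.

The azide nucleophile donates a lone pair from N to the α-carbon in a backside attack; simultaneously the C–I σ-bond breaks and both of its electrons leave with I⁻. One concerted step with inversion of configuration.
All bond changes occur in one transition state; no discrete intermediate is formed.

concerted (no intermediate)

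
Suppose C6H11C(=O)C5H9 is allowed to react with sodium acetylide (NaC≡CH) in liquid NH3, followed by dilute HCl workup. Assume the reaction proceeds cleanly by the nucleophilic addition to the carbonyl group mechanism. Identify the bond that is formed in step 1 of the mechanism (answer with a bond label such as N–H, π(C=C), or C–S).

C–C

Step 1: HC≡C⁻ attacks the sp² carbonyl carbon; the C=O π bond breaks and the electrons end up as a lone pair on the alkoxide oxygen of the tetrahedral intermediate.
The bond formed in this step is the C–C bond.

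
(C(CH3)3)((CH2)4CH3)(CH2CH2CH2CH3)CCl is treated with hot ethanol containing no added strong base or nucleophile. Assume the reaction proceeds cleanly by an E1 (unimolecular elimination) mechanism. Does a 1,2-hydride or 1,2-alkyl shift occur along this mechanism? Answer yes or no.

no

The first-formed carbocation is tertiary.
No single 1,2-shift to an adjacent carbon would produce a more-substituted cation than the one already present, so no rearrangement occurs.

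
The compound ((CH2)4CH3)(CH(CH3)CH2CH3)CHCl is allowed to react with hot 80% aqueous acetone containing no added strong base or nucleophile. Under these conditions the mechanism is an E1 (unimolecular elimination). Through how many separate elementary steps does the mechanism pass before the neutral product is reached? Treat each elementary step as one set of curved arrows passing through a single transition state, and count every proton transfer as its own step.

Step 1: Unassisted departure of Cl⁻ (taking the C–Cl bonding pair) generates a secondary carbocation.
Step 2: Carbocation rearrangement: a 1,2-hydride shift from the adjacent sec-butyl carbon converts the initially-formed secondary cation into the more stable tertiary cation.
Step 3: A weak base (a water molecule from the solvent) removes a proton from a carbon adjacent to the cationic centre; the electrons of that C–H bond become the new π(C=C) bond, giving the alkene.
Total: 3 elementary steps.

3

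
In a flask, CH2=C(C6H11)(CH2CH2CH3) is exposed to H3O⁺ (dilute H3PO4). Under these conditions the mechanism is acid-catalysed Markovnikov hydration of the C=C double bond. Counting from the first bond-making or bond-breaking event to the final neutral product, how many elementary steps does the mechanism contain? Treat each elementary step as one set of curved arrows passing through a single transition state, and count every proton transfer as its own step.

Step 1: The π electrons of the C=C bond attack a proton of H3O⁺; Markovnikov addition places the new C–H on the less-substituted alkene carbon, so the positive charge ends up on the more-substituted carbon — a tertiary carbocation. H2O is released.
(No 1,2-shift: no single shift to an adjacent carbon would give a more stable cation.)
Step 2: Nucleophilic capture of the cation by H2O produces the protonated alcohol (an oxonium ion).
Step 3: Proton transfer from the O–H of the oxonium ion to H2O completes the catalytic cycle and yields the alcohol.
Total: 3 elementary steps.

3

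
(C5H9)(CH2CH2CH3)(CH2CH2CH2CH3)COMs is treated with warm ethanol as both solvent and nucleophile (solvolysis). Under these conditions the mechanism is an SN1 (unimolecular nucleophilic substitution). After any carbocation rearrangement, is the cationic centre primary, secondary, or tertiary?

Step 1: The C–O bond breaks with both electrons going to the mesylate; MsO⁻ leaves and a tertiary carbocation remains.
No single 1,2-shift to an adjacent carbon would give a more-substituted cation, so no rearrangement occurs.

tertiary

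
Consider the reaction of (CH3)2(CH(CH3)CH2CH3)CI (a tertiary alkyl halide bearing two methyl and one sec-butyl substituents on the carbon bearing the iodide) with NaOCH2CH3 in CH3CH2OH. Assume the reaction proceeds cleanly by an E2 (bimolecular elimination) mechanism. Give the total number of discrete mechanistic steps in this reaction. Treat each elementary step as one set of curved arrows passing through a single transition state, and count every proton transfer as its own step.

Step 1: Concerted anti-periplanar elimination: CH3CH2O⁻ abstracts a β-H while I⁻ leaves, and the C–H electrons become the new C=C π bond — all in a single transition state.
Total: 1 elementary step.

1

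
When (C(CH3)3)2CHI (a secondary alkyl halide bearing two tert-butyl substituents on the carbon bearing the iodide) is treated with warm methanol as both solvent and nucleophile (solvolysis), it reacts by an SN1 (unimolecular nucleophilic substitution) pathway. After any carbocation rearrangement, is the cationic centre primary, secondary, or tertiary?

Step 1: Rate-determining heterolysis of the C–I bond gives I⁻ and a secondary carbocation.
Step 2: A methyl group with its bonding pair migrates from the adjacent tert-butyl carbon to the cationic centre — a 1,2-methyl shift — upgrading the secondary cation to a tertiary one.
The cation rearranges from secondary to tertiary via a 1,2-methyl shift from the adjacent tert-butyl carbon; the tertiary cation is what reacts next.

tertiary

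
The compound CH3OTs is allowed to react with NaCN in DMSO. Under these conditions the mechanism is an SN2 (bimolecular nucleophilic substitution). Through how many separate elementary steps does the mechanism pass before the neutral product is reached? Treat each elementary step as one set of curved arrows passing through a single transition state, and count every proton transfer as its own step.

1

Step 1: CN⁻ attacks the back face of the α-carbon while TsO⁻ departs with the C–O bonding pair — a single concerted displacement through a pentacoordinate transition state.
Total: 1 elementary step.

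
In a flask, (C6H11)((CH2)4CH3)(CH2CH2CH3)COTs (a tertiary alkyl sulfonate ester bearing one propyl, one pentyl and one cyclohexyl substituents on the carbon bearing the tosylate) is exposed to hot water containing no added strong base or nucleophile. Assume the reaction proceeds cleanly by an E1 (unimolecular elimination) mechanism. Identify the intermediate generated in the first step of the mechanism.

Step 1: Unassisted departure of TsO⁻ (taking the C–O bonding pair) generates a tertiary carbocation.
After step 1 the species present is a tertiary carbocation.

tertiary carbocation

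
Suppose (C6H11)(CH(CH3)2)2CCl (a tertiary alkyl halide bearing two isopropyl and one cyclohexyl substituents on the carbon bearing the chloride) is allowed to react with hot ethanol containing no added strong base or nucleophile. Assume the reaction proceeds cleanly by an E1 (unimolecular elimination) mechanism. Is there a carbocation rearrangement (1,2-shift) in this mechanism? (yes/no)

The first-formed carbocation is tertiary.
No single 1,2-shift to an adjacent carbon would produce a more-substituted cation than the one already present, so no rearrangement occurs.

no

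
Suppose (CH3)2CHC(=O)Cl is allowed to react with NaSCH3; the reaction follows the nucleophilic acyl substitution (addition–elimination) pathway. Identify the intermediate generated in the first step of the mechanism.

Step 1: A lone pair on the S of CH3S⁻ attacks the electrophilic acyl carbon; the π(C=O) electrons move onto oxygen, giving a tetrahedral intermediate.
After step 1 the species present is a tetrahedral intermediate.

tetrahedral intermediate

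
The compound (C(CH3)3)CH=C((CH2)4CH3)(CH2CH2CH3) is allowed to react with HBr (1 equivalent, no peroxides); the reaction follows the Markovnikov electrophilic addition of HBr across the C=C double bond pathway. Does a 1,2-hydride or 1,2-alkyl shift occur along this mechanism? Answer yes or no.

no

The first-formed carbocation is tertiary.
No single 1,2-shift to an adjacent carbon would produce a more-substituted cation than the one already present, so no rearrangement occurs.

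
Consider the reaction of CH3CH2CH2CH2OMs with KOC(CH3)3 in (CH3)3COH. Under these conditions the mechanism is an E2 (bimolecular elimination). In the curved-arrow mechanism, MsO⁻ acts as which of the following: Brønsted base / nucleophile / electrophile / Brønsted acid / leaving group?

Step 1: Concerted anti-periplanar elimination: (CH3)3CO⁻ abstracts a β-H while MsO⁻ leaves, and the C–H electrons become the new C=C π bond — all in a single transition state.
MsO⁻ departs with both electrons of the breaking σ-bond — that is the definition of a leaving group.

leaving group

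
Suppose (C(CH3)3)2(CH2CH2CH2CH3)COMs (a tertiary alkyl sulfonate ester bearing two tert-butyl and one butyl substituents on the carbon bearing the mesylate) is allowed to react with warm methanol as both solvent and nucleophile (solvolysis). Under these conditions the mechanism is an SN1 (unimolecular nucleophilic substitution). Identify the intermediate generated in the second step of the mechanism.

Step 1: Unassisted departure of MsO⁻ (taking the C–O bonding pair) generates a tertiary carbocation.
Step 2: A lone pair on the oxygen of CH3OH attacks the carbocation, forming a new C–O σ-bond and an oxonium ion.
After step 2 the species present is an oxonium ion.

oxonium ion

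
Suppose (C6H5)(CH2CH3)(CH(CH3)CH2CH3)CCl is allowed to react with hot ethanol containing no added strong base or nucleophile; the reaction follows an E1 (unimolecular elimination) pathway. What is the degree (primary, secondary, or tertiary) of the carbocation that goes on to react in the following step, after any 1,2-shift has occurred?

Step 1: Ionisation: the C–Cl σ-bond cleaves heterolytically; both bonding electrons depart with Cl⁻, leaving a tertiary carbocation at the α-carbon.
No single 1,2-shift to an adjacent carbon would give a more-substituted cation, so no rearrangement occurs.

tertiary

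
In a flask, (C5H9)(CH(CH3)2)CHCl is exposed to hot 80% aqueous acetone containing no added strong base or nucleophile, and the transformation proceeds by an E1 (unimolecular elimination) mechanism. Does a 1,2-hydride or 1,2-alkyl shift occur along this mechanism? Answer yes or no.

yes

The first-formed carbocation is secondary.
The adjacent cyclopentyl carbon already bears 2 other carbon substituents and has a hydrogen to migrate; after a 1,2-hydride shift from that carbon the positive charge sits on a tertiary centre.
Tertiary is more stable than secondary, so the shift occurs.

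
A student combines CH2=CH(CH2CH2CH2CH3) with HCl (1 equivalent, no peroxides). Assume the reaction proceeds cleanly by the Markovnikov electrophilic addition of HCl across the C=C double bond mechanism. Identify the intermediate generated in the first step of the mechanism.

secondary carbocation

Step 1: The π electrons of the C=C bond attack a proton of HCl; Markovnikov addition places the new C–H on the less-substituted alkene carbon, so the positive charge ends up on the more-substituted carbon — a secondary carbocation. The H–Cl bond breaks heterolytically, releasing Cl⁻.
After step 1 the species present is a secondary carbocation.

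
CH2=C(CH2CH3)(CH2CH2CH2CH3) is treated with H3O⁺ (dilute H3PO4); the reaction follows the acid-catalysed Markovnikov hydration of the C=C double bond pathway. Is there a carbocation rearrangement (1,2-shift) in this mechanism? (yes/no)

no

The first-formed carbocation is tertiary.
No single 1,2-shift to an adjacent carbon would produce a more-substituted cation than the one already present, so no rearrangement occurs.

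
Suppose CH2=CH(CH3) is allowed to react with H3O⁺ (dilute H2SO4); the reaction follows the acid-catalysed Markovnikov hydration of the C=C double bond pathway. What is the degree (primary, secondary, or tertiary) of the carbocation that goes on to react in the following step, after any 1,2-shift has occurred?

Step 1: Protonation of the alkene by H3O⁺: the π bond acts as the nucleophile and picks up H⁺, giving the more stable (Markovnikov) secondary carbocation. H2O is released.
No single 1,2-shift to an adjacent carbon would give a more-substituted cation, so no rearrangement occurs.

secondary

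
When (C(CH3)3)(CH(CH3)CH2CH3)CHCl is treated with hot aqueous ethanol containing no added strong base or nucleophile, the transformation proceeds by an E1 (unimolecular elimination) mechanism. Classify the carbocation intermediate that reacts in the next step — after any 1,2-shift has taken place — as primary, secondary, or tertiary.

tertiary

Step 1: The C–Cl bond breaks with both electrons going to the chloride; Cl⁻ leaves and a secondary carbocation remains.
Step 2: A hydride (H with its bonding pair) migrates from the adjacent sec-butyl carbon to the cationic centre — a 1,2-hydride shift — upgrading the secondary cation to a tertiary one.
The cation rearranges from secondary to tertiary via a 1,2-hydride shift from the adjacent sec-butyl carbon; the tertiary cation is what reacts next.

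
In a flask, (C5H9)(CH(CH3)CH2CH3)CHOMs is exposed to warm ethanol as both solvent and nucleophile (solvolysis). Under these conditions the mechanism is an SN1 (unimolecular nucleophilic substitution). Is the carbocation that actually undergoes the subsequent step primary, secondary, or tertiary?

Step 1: Rate-determining heterolysis of the C–O bond gives MsO⁻ and a secondary carbocation.
Step 2: A 1,2-hydride shift from the adjacent cyclopentyl carbon moves the positive charge from the secondary centre to an adjacent carbon, generating a more stable tertiary carbocation.
The cation rearranges from secondary to tertiary via a 1,2-hydride shift from the adjacent cyclopentyl carbon; the tertiary cation is what reacts next.

tertiary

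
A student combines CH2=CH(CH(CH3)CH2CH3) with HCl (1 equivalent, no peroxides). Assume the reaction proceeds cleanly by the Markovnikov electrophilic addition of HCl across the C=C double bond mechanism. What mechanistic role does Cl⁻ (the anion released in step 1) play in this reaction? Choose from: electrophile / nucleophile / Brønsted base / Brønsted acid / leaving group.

nucleophile

Step 3: Cl⁻ captures the cation: a lone pair on Cl⁻ fills the empty p orbital, producing the alkyl halide product.
Cl⁻ (the anion released in step 1) donates an electron pair to form a new σ-bond to carbon — it is the nucleophile.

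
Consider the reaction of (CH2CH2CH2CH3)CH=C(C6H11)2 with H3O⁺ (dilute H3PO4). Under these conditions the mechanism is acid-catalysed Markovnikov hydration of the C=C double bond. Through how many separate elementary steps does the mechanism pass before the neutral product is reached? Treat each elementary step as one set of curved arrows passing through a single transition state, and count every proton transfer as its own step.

Step 1: Electrophilic addition begins with the π(C=C) electrons forming a bond to the proton of H3O⁺. Following Markovnikov's rule, the resulting cation is tertiary. H2O is released.
(No 1,2-shift: no single shift to an adjacent carbon would give a more stable cation.)
Step 2: Water acts as the nucleophile: an oxygen lone pair bonds to the cationic carbon, giving an oxonium-ion intermediate.
Step 3: H2O removes a proton from the oxonium oxygen, regenerating H3O⁺ and giving the neutral alcohol.
Total: 3 elementary steps.

3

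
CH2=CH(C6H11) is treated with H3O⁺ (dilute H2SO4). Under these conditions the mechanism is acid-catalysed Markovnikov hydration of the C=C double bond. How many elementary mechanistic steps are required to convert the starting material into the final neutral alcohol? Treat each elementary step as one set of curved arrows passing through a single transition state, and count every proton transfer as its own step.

4

Step 1: The π electrons of the C=C bond attack a proton of H3O⁺; Markovnikov addition places the new C–H on the less-substituted alkene carbon, so the positive charge ends up on the more-substituted carbon — a secondary carbocation. H2O is released.
Step 2: A hydride (H with its bonding pair) migrates from the adjacent cyclohexyl carbon to the cationic centre — a 1,2-hydride shift — upgrading the secondary cation to a tertiary one.
Step 3: Nucleophilic capture of the cation by H2O produces the protonated alcohol (an oxonium ion).
Step 4: Deprotonation of the oxonium ion by a water molecule delivers the neutral alcohol and regenerates the acid catalyst.
Total: 4 elementary steps.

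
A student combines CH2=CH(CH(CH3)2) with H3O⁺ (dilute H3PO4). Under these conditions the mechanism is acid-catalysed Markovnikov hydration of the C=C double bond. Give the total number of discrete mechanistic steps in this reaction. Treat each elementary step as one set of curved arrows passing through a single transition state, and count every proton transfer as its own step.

Step 1: Protonation of the alkene by H3O⁺: the π bond acts as the nucleophile and picks up H⁺, giving the more stable (Markovnikov) secondary carbocation. H2O is released.
Step 2: A 1,2-hydride shift from the adjacent isopropyl carbon moves the positive charge from the secondary centre to an adjacent carbon, generating a more stable tertiary carbocation.
Step 3: Nucleophilic capture of the cation by H2O produces the protonated alcohol (an oxonium ion).
Step 4: Proton transfer from the O–H of the oxonium ion to H2O completes the catalytic cycle and yields the alcohol.
Total: 4 elementary steps.

4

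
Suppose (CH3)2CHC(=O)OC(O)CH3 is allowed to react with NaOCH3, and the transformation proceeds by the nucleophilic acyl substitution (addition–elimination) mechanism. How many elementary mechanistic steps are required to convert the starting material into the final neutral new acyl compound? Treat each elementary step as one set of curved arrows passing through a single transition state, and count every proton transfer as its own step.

Step 1: A lone pair on the O of CH3O⁻ attacks the electrophilic acyl carbon; the π(C=O) electrons move onto oxygen, giving a tetrahedral intermediate.
Step 2: Elimination step: re-formation of the carbonyl π bond drives out CH3CO2⁻, giving the new acyl compound.
Total: 2 elementary steps.

2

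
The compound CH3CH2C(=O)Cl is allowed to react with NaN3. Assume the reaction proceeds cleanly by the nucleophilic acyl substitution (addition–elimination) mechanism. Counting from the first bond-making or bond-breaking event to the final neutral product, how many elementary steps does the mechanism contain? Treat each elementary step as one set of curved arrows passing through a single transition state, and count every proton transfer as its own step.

2

Step 1: A lone pair on the N of N3⁻ attacks the electrophilic acyl carbon; the π(C=O) electrons move onto oxygen, giving a tetrahedral intermediate.
Step 2: Collapse of the tetrahedral intermediate: the alkoxide oxygen pushes its lone pair back to re-form C=O while Cl⁻ leaves.
Total: 2 elementary steps.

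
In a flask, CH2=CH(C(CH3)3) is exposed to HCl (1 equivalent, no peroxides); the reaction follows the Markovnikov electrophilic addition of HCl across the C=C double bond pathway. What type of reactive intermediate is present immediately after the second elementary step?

tertiary carbocation

Step 1: The π electrons of the C=C bond attack a proton of HCl; Markovnikov addition places the new C–H on the less-substituted alkene carbon, so the positive charge ends up on the more-substituted carbon — a secondary carbocation. The H–Cl bond breaks heterolytically, releasing Cl⁻.
Step 2: A 1,2-methyl shift from the adjacent tert-butyl carbon moves the positive charge from the secondary centre to an adjacent carbon, generating a more stable tertiary carbocation.
After step 2 the species present is a tertiary carbocation.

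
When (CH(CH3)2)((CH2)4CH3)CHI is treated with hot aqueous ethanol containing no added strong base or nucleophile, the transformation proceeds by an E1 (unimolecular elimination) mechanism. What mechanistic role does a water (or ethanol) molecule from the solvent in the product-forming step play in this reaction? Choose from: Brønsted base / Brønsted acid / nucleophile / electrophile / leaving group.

Step 3: A weak base (a water (or ethanol) molecule from the solvent) removes a proton from a carbon adjacent to the cationic centre; the electrons of that C–H bond become the new π(C=C) bond, giving the alkene.
A water (or ethanol) molecule from the solvent in the product-forming step accepts a proton in a proton-transfer step — a Brønsted base.

Brønsted base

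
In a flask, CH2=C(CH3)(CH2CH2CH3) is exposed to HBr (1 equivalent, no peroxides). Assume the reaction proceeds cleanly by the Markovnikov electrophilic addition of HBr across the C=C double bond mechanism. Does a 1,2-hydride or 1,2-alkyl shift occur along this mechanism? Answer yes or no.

no

The first-formed carbocation is tertiary.
No single 1,2-shift to an adjacent carbon would produce a more-substituted cation than the one already present, so no rearrangement occurs.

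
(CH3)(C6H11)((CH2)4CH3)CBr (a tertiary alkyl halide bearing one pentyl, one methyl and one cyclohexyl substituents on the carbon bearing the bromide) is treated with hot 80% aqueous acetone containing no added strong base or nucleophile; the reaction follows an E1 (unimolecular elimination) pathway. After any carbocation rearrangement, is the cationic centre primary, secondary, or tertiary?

tertiary

Step 1: The C–Br bond breaks with both electrons going to the bromide; Br⁻ leaves and a tertiary carbocation remains.
No single 1,2-shift to an adjacent carbon would give a more-substituted cation, so no rearrangement occurs.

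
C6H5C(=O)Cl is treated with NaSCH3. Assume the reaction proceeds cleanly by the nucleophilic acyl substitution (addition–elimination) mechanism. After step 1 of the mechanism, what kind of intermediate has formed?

Step 1: Nucleophilic addition of CH3S⁻ to the acyl carbon breaks the π(C=O) bond and yields a tetrahedral, anionic intermediate.
After step 1 the species present is a tetrahedral intermediate.

tetrahedral intermediate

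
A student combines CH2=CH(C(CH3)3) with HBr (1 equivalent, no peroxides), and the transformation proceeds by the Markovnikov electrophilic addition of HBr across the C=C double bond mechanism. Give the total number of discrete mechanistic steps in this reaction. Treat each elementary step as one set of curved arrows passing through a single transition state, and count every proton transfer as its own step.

3

Step 1: Electrophilic addition begins with the π(C=C) electrons forming a bond to the proton of HBr. Following Markovnikov's rule, the resulting cation is secondary. The H–Br bond breaks heterolytically, releasing Br⁻.
Step 2: A methyl group with its bonding pair migrates from the adjacent tert-butyl carbon to the cationic centre — a 1,2-methyl shift — upgrading the secondary cation to a tertiary one.
Step 3: The Br⁻ anion donates a lone pair to the carbocation, forming the new C–Br σ-bond and giving the neutral alkyl halide.
Total: 3 elementary steps.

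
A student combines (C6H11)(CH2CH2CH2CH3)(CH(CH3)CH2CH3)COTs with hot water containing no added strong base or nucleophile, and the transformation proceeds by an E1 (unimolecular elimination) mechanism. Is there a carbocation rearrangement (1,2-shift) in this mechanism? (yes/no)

The first-formed carbocation is tertiary.
No single 1,2-shift to an adjacent carbon would produce a more-substituted cation than the one already present, so no rearrangement occurs.

no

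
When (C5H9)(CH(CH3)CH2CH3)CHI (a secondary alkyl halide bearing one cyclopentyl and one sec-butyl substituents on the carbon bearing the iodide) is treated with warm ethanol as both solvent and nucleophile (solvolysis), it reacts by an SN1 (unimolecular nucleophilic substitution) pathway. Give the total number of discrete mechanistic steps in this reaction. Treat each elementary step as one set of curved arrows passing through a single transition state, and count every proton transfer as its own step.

4

Step 1: The C–I bond breaks with both electrons going to the iodide; I⁻ leaves and a secondary carbocation remains.
Step 2: A 1,2-hydride shift from the adjacent cyclopentyl carbon moves the positive charge from the secondary centre to an adjacent carbon, generating a more stable tertiary carbocation.
Step 3: CH3CH2OH donates an oxygen lone pair into the empty p orbital of the cation, giving a protonated ether (an oxonium ion).
Step 4: A second solvent molecule removes the proton on oxygen, giving the neutral ether product.
Total: 4 elementary steps.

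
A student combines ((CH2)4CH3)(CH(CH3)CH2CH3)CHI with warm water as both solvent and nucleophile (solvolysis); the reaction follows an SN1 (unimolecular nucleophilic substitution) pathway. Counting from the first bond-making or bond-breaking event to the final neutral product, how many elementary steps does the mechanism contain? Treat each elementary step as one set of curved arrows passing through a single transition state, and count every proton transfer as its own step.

4

Step 1: Unassisted departure of I⁻ (taking the C–I bonding pair) generates a secondary carbocation.
Step 2: A 1,2-hydride shift from the adjacent sec-butyl carbon moves the positive charge from the secondary centre to an adjacent carbon, generating a more stable tertiary carbocation.
Step 3: Nucleophilic capture: the oxygen of H2O bonds to the cationic carbon, producing an oxonium-ion intermediate.
Step 4: Proton transfer from the O–H of the oxonium ion to a solvent molecule delivers the neutral alcohol.
Total: 4 elementary steps.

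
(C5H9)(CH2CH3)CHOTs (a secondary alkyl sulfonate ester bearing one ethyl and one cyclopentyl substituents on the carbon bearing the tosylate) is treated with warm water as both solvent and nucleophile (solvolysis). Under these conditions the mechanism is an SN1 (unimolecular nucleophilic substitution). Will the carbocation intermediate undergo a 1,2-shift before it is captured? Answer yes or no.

The first-formed carbocation is secondary.
The adjacent cyclopentyl carbon already bears 2 other carbon substituents and has a hydrogen to migrate; after a 1,2-hydride shift from that carbon the positive charge sits on a tertiary centre.
Tertiary is more stable than secondary, so the shift occurs.

yes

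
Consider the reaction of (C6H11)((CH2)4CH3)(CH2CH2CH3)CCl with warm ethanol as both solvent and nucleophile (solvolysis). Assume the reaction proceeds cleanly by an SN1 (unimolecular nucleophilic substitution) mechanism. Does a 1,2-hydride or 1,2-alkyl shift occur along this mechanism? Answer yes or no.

no

The first-formed carbocation is tertiary.
No single 1,2-shift to an adjacent carbon would produce a more-substituted cation than the one already present, so no rearrangement occurs.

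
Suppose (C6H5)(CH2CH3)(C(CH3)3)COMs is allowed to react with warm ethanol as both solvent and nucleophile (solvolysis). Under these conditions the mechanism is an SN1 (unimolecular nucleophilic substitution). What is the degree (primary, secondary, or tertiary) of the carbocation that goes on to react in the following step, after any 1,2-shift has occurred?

tertiary

Step 1: Rate-determining heterolysis of the C–O bond gives MsO⁻ and a tertiary carbocation.
No single 1,2-shift to an adjacent carbon would give a more-substituted cation, so no rearrangement occurs.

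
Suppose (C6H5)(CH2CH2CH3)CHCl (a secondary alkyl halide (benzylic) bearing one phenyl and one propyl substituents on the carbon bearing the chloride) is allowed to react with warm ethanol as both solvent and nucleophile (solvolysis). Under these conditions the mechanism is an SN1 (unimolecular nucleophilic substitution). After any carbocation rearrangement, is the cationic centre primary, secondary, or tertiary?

Step 1: Rate-determining heterolysis of the C–Cl bond gives Cl⁻ and a secondary carbocation.
No single 1,2-shift to an adjacent carbon would give a more-substituted cation, so no rearrangement occurs.

secondary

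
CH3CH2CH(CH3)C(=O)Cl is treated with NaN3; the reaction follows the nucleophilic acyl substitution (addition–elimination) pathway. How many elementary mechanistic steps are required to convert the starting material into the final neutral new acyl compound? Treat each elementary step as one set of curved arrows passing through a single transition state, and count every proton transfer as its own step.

Step 1: Nucleophilic addition of N3⁻ to the acyl carbon breaks the π(C=O) bond and yields a tetrahedral, anionic intermediate.
Step 2: Elimination step: re-formation of the carbonyl π bond drives out Cl⁻, giving the new acyl compound.
Total: 2 elementary steps.

2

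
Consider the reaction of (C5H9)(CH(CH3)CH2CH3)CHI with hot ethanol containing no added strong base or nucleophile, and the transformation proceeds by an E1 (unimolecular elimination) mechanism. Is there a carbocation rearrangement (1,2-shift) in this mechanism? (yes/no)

yes

The first-formed carbocation is secondary.
The adjacent sec-butyl carbon already bears 2 other carbon substituents and has a hydrogen to migrate; after a 1,2-hydride shift from that carbon the positive charge sits on a tertiary centre.
Tertiary is more stable than secondary, so the shift occurs.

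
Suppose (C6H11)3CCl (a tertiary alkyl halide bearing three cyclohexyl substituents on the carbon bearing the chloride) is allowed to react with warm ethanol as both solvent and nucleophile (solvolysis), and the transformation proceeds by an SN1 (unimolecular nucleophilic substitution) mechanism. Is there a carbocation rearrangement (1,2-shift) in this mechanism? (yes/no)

no

The first-formed carbocation is tertiary.
No single 1,2-shift to an adjacent carbon would produce a more-substituted cation than the one already present, so no rearrangement occurs.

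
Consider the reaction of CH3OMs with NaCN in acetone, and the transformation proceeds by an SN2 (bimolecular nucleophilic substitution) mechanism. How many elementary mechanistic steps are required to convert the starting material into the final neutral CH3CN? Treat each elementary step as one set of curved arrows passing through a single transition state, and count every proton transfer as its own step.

1

Step 1: CN⁻ attacks the back face of the α-carbon while MsO⁻ departs with the C–O bonding pair — a single concerted displacement through a pentacoordinate transition state.
Total: 1 elementary step.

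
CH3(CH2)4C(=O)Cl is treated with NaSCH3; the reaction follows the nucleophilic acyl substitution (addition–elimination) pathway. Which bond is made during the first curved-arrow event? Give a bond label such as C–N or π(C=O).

C–S

Step 1: CH3S⁻ adds to the carbonyl carbon; the C=O π electrons shift onto oxygen and a tetrahedral alkoxide intermediate forms.
The bond formed in this step is the C–S bond.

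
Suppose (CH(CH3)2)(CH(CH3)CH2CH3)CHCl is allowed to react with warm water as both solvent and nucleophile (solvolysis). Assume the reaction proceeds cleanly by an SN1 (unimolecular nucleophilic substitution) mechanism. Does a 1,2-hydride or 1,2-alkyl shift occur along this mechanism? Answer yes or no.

yes

The first-formed carbocation is secondary.
The adjacent sec-butyl carbon already bears 2 other carbon substituents and has a hydrogen to migrate; after a 1,2-hydride shift from that carbon the positive charge sits on a tertiary centre.
Tertiary is more stable than secondary, so the shift occurs.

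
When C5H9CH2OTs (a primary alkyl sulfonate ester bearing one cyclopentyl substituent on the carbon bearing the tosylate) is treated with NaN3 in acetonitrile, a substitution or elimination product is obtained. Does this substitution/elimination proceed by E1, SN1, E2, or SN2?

Conditions: a primary substrate with a strong nucleophile in the polar aprotic solvent acetonitrile.
These conditions are the textbook signature of the SN2 pathway.
An unhindered substrate with a strong nucleophile in a polar aprotic solvent favours one-step backside displacement.

SN2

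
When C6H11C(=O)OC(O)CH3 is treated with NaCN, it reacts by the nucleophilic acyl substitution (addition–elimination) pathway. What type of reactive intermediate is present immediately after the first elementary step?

tetrahedral intermediate

Step 1: Nucleophilic addition of CN⁻ to the acyl carbon breaks the π(C=O) bond and yields a tetrahedral, anionic intermediate.
After step 1 the species present is a tetrahedral intermediate.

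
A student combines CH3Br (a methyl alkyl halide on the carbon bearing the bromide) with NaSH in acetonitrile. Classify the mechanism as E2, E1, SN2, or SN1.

Conditions: a methyl substrate with a strong nucleophile in the polar aprotic solvent acetonitrile.
These conditions are the textbook signature of the SN2 pathway.
An unhindered substrate with a strong nucleophile in a polar aprotic solvent favours one-step backside displacement.

SN2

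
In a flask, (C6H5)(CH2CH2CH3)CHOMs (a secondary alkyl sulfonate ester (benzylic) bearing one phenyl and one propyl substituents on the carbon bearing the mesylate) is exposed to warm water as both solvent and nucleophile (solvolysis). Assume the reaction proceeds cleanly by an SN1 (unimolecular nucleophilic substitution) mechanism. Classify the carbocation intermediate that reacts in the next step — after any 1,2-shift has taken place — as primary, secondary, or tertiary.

secondary

Step 1: The C–O bond breaks with both electrons going to the mesylate; MsO⁻ leaves and a secondary carbocation remains.
No single 1,2-shift to an adjacent carbon would give a more-substituted cation, so no rearrangement occurs.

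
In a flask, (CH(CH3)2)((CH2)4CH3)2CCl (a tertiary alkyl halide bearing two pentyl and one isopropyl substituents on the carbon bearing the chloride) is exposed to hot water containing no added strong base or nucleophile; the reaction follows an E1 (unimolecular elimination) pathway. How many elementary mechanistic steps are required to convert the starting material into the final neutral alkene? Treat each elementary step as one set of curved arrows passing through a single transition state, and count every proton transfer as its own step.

Step 1: Ionisation: the C–Cl σ-bond cleaves heterolytically; both bonding electrons depart with Cl⁻, leaving a tertiary carbocation at the α-carbon.
(No 1,2-shift: no single shift to an adjacent carbon would give a more stable cation.)
Step 2: A water molecule (solvent) deprotonates a β-carbon; as the C–H bond breaks, those electrons form the new alkene π bond.
Total: 2 elementary steps.

2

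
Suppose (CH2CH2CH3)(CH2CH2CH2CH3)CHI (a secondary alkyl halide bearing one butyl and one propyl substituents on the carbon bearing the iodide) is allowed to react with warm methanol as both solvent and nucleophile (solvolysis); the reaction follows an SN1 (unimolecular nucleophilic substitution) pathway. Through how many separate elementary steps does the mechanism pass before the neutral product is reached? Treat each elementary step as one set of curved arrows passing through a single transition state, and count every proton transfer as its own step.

3

Step 1: Ionisation: the C–I σ-bond cleaves heterolytically; both bonding electrons depart with I⁻, leaving a secondary carbocation at the α-carbon.
(No 1,2-shift: no single shift to an adjacent carbon would give a more stable cation.)
Step 2: CH3OH donates an oxygen lone pair into the empty p orbital of the cation, giving a protonated ether (an oxonium ion).
Step 3: Deprotonation of the oxonium oxygen by solvent methanol yields the neutral ether.
Total: 3 elementary steps.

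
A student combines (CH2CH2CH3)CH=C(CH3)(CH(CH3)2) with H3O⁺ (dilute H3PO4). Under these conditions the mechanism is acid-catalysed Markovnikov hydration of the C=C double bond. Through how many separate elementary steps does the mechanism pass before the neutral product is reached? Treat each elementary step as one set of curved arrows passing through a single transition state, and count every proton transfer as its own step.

3

Step 1: The π electrons of the C=C bond attack a proton of H3O⁺; Markovnikov addition places the new C–H on the less-substituted alkene carbon, so the positive charge ends up on the more-substituted carbon — a tertiary carbocation. H2O is released.
(No 1,2-shift: no single shift to an adjacent carbon would give a more stable cation.)
Step 2: Water acts as the nucleophile: an oxygen lone pair bonds to the cationic carbon, giving an oxonium-ion intermediate.
Step 3: H2O removes a proton from the oxonium oxygen, regenerating H3O⁺ and giving the neutral alcohol.
Total: 3 elementary steps.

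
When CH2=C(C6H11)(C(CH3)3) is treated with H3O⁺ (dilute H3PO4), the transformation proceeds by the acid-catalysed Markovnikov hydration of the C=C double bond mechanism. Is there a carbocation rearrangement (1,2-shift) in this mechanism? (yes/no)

no

The first-formed carbocation is tertiary.
No single 1,2-shift to an adjacent carbon would produce a more-substituted cation than the one already present, so no rearrangement occurs.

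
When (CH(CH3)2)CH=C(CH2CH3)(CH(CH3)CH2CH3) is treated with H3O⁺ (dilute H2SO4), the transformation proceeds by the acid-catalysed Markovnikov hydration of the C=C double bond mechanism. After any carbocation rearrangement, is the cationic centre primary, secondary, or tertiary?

Step 1: Electrophilic addition begins with the π(C=C) electrons forming a bond to the proton of H3O⁺. Following Markovnikov's rule, the resulting cation is tertiary. H2O is released.
No single 1,2-shift to an adjacent carbon would give a more-substituted cation, so no rearrangement occurs.

tertiary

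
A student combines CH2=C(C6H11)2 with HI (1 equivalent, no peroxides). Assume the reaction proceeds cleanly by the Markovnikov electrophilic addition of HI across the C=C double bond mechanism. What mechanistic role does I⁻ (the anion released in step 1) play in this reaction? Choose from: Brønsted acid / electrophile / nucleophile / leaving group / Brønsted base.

nucleophile

Step 2: Nucleophilic attack by I⁻ on the carbocation completes the addition, giving R–I.
I⁻ (the anion released in step 1) donates an electron pair to form a new σ-bond to carbon — it is the nucleophile.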